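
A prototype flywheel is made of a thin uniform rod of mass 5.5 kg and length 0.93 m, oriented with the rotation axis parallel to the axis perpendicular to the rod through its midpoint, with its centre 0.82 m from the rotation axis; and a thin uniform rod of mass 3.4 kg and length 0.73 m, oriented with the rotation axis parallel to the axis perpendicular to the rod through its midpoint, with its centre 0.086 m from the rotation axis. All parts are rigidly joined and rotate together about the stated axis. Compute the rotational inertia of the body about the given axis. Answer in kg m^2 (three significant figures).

4.27

Thin rod: I_cm = (1/12)ML² = (1/12)(5.5)(0.93)² = 0.39641 kg m^2; centre at d = 0.82 m, so I = I_cm + Md² gives I = 0.39641 + (5.5)(0.82)² = 4.0946 kg m^2.
Thin rod: I_cm = (1/12)ML² = (1/12)(3.4)(0.73)² = 0.15099 kg m^2; centre at d = 0.086 m, so I = I_cm + Md² gives I = 0.15099 + (3.4)(0.086)² = 0.17613 kg m^2.
Total I = 4.0946 + 0.17613 = 4.2707 kg m^2.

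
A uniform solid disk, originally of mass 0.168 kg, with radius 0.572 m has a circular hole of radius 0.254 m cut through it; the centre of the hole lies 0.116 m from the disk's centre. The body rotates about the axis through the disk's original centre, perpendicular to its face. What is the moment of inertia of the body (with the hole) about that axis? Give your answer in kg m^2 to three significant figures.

0.0260

Unpierced body about its centre: I₀ = (1/2)MR² = (1/2)(0.168)(0.572)² = 0.027483 kg m^2.
The removed disk has mass m = M·(r/R)² = (0.168)(0.254/0.572)² = 0.033127 kg (same uniform areal density).
Its moment of inertia about the rotation axis (parallel-axis theorem): I_hole = (1/2)mr² + md² = (1/2)(0.033127)(0.254)² + (0.033127)(0.116)² = 0.0015144 kg m^2.
Treating the hole as negative mass, I = I₀ − I_hole = 0.027483 − 0.0015144 = 0.025969 kg m^2.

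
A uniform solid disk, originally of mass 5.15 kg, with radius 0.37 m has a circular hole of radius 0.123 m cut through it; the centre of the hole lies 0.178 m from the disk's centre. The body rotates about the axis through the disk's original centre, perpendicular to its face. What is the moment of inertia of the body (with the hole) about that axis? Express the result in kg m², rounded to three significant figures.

Unpierced body about its centre: I₀ = (1/2)MR² = (1/2)(5.15)(0.37)² = 0.35252 kg m².
The removed disk has mass m = M·(r/R)² = (5.15)(0.123/0.37)² = 0.56913 kg (same uniform areal density).
Its moment of inertia about the rotation axis (parallel-axis theorem): I_hole = (1/2)mr² + md² = (1/2)(0.56913)(0.123)² + (0.56913)(0.178)² = 0.022338 kg m².
Treating the hole as negative mass, I = I₀ − I_hole = 0.35252 − 0.022338 = 0.33018 kg m².

0.330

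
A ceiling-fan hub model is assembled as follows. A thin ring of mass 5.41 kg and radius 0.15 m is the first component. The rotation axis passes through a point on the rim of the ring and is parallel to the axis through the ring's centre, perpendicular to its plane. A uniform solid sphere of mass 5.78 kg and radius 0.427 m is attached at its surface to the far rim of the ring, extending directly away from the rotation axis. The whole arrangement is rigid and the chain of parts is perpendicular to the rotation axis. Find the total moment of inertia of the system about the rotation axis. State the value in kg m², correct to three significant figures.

Thin ring: I_cm = MR² = (5.41)(0.15)² = 0.12172 kg m²; centre at d = 0.15 m, so the parallel axis theorem gives I = 0.12172 + (5.41)(0.15)² = 0.24345 kg m².
Solid sphere: I_cm = (2/5)MR² = (2/5)(5.78)(0.427)² = 0.42154 kg m²; centre at d = 0.15 + 0.15 + 0.427 = 0.727 m, so the parallel axis theorem gives I = 0.42154 + (5.78)(0.727)² = 3.4764 kg m².
Total I = 0.24345 + 3.4764 = 3.7199 kg m².

3.72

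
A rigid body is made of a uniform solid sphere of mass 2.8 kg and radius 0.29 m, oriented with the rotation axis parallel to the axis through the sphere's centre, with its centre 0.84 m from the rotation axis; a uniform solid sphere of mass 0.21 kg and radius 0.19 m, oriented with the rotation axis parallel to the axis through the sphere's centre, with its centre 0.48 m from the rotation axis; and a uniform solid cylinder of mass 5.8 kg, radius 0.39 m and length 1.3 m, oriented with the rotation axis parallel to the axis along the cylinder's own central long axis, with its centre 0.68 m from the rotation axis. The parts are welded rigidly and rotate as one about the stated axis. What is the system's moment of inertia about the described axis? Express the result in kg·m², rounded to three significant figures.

5.24

Solid sphere: I_cm = (2/5)MR² = (2/5)(2.8)(0.29)² = 0.094192 kg·m²; centre at d = 0.84 m, so the parallel axis theorem gives I = 0.094192 + (2.8)(0.84)² = 2.0699 kg·m².
Solid sphere: I_cm = (2/5)MR² = (2/5)(0.21)(0.19)² = 0.0030324 kg·m²; centre at d = 0.48 m, so the parallel axis theorem gives I = 0.0030324 + (0.21)(0.48)² = 0.051416 kg·m².
Solid cylinder: I_cm = (1/2)MR² = (1/2)(5.8)(0.39)² = 0.44109 kg·m²; centre at d = 0.68 m, so the parallel axis theorem gives I = 0.44109 + (5.8)(0.68)² = 3.123 kg·m².
Total I = 2.0699 + 0.051416 + 3.123 = 5.2443 kg·m².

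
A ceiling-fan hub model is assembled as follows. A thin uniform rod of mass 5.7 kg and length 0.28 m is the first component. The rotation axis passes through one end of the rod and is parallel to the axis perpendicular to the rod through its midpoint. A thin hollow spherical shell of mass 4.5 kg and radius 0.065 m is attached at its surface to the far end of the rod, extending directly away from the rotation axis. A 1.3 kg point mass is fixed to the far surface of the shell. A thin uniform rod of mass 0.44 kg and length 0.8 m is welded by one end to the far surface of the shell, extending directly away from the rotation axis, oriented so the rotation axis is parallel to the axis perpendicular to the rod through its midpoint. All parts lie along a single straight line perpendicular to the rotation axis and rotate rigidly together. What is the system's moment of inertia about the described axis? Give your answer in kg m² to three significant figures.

1.23

Thin rod: I_cm = (1/12)ML² = (1/12)(5.7)(0.28)² = 0.03724 kg m²; centre at d = 0.14 m, so I = I_cm + Md² gives I = 0.03724 + (5.7)(0.14)² = 0.14896 kg m².
Spherical shell: I_cm = (2/3)MR² = (2/3)(4.5)(0.065)² = 0.012675 kg m²; centre at d = 0.14 + 0.14 + 0.065 = 0.345 m, so I = I_cm + Md² gives I = 0.012675 + (4.5)(0.345)² = 0.54829 kg m².
Point mass: I_cm = 0; centre at d = 0.14 + 0.14 + 0.065 + 0.065 = 0.41 m, so I = I_cm + Md² gives I = 0 + (1.3)(0.41)² = 0.21853 kg m².
Thin rod: I_cm = (1/12)ML² = (1/12)(0.44)(0.8)² = 0.023467 kg m²; centre at d = 0.14 + 0.14 + 0.065 + 0.065 + 0.4 = 0.81 m, so I = I_cm + Md² gives I = 0.023467 + (0.44)(0.81)² = 0.31215 kg m².
Total I = 0.14896 + 0.54829 + 0.21853 + 0.31215 = 1.2279 kg m².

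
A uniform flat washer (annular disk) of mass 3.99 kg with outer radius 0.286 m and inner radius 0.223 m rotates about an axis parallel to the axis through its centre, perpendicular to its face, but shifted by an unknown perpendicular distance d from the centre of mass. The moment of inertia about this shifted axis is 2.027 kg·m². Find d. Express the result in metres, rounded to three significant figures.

0.665

About the centre-of-mass axis, I_cm = (1/2)M(R²+r²) = (1/2)(3.99)[(0.286)² + (0.223)²] = 0.26239 kg·m².
Parallel axis theorem: I = I_cm + Md², so Md² = 2.027 − 0.26239 = 1.7646 kg·m².
d = √(1.7646 / 3.99) = 0.66502 m.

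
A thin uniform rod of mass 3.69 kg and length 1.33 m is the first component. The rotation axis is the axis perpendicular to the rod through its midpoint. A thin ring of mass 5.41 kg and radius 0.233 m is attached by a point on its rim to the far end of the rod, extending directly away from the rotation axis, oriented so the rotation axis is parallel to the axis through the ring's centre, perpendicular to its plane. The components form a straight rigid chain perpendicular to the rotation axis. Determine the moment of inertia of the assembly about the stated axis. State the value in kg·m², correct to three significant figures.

5.20

Thin rod: I_cm = (1/12)ML² = (1/12)(3.69)(1.33)² = 0.54394 kg·m²; axis through the centre, so I = 0.54394 kg·m².
Thin ring: I_cm = MR² = (5.41)(0.233)² = 0.2937 kg·m²; centre at d = 0.665 + 0.233 = 0.898 m, so the parallel axis theorem gives I = 0.2937 + (5.41)(0.898)² = 4.6563 kg·m².
Total I = 0.54394 + 4.6563 = 5.2003 kg·m².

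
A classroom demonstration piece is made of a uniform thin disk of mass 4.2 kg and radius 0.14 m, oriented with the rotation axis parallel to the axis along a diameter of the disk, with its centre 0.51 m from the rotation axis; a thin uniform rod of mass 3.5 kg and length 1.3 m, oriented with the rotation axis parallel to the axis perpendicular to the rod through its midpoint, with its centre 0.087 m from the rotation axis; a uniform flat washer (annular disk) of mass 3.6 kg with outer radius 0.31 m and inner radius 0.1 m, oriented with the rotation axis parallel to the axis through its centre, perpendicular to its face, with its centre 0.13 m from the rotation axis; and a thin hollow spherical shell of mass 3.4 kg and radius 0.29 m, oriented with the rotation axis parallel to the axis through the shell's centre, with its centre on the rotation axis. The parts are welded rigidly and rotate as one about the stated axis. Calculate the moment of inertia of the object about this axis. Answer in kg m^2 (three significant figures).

2.07

Thin disk: I_cm = (1/4)MR² = (1/4)(4.2)(0.14)² = 0.02058 kg m^2; centre at d = 0.51 m, so the parallel axis theorem gives I = 0.02058 + (4.2)(0.51)² = 1.113 kg m^2.
Thin rod: I_cm = (1/12)ML² = (1/12)(3.5)(1.3)² = 0.49292 kg m^2; centre at d = 0.087 m, so the parallel axis theorem gives I = 0.49292 + (3.5)(0.087)² = 0.51941 kg m^2.
Annular disk: I_cm = (1/2)M(R²+r²) = (1/2)(3.6)[(0.31)² + (0.1)²] = 0.19098 kg m^2; centre at d = 0.13 m, so the parallel axis theorem gives I = 0.19098 + (3.6)(0.13)² = 0.25182 kg m^2.
Spherical shell: I_cm = (2/3)MR² = (2/3)(3.4)(0.29)² = 0.19063 kg m^2; axis through the centre, so I = 0.19063 kg m^2.
Total I = 1.113 + 0.51941 + 0.25182 + 0.19063 = 2.0749 kg m^2.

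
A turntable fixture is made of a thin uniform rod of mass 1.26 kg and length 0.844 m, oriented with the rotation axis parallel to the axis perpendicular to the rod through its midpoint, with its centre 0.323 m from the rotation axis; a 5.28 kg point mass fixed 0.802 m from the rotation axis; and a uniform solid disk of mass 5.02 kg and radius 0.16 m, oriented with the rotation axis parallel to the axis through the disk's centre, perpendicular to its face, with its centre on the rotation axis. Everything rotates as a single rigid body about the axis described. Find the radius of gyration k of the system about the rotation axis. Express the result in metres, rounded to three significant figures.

Thin rod: I_cm = (1/12)ML² = (1/12)(1.26)(0.844)² = 0.074795 kg·m²; centre at d = 0.323 m, so the parallel axis theorem gives I = 0.074795 + (1.26)(0.323)² = 0.20625 kg·m².
Point mass: I_cm = 0; centre at d = 0.802 m, so the parallel axis theorem gives I = 0 + (5.28)(0.802)² = 3.3961 kg·m².
Solid disk: I_cm = (1/2)MR² = (1/2)(5.02)(0.16)² = 0.064256 kg·m²; axis through the centre, so I = 0.064256 kg·m².
Total I = 3.6666 kg·m²; total mass M = 11.56 kg.
k = √(I/M) = √(3.6666/11.56) = 0.56319 m.

0.563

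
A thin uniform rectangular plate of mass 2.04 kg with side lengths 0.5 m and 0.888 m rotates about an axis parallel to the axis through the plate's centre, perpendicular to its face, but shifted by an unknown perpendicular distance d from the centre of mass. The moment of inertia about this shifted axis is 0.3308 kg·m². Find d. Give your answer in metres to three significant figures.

0.275

About the centre-of-mass axis, I_cm = (1/12)M(a²+b²) = (1/12)(2.04)[(0.5)² + (0.888)²] = 0.17655 kg·m².
Parallel axis theorem: I = I_cm + Md², so Md² = 0.3308 − 0.17655 = 0.15425 kg·m².
d = √(0.15425 / 2.04) = 0.27498 m.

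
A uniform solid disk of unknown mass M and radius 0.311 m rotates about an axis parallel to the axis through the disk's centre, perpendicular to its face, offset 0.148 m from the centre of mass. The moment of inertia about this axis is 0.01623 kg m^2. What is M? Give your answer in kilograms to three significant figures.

I = I_cm + Md² = (1/2)MR² + Md² = M·[0.5·(0.311)² + (0.148)²] = M·0.070264.
So M = 0.01623 / 0.070264 = 0.23098 kg.

0.231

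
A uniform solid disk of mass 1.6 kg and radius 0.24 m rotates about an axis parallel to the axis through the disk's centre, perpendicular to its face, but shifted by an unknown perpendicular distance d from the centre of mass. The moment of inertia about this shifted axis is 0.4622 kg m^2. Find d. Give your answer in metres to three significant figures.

About the centre-of-mass axis, I_cm = (1/2)MR² = (1/2)(1.6)(0.24)² = 0.04608 kg m^2.
Parallel axis theorem: I = I_cm + Md², so Md² = 0.4622 − 0.04608 = 0.41612 kg m^2.
d = √(0.41612 / 1.6) = 0.50998 m.

0.510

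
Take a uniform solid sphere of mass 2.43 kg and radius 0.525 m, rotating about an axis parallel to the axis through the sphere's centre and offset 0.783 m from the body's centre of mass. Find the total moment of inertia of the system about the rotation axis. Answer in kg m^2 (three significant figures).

I_cm = (2/5)MR² = (2/5)(2.43)(0.525)² = 0.26791 kg m^2; centre at d = 0.783 m, so I = I_cm + Md² gives I = 0.26791 + (2.43)(0.783)² = 1.7577 kg m^2.

1.76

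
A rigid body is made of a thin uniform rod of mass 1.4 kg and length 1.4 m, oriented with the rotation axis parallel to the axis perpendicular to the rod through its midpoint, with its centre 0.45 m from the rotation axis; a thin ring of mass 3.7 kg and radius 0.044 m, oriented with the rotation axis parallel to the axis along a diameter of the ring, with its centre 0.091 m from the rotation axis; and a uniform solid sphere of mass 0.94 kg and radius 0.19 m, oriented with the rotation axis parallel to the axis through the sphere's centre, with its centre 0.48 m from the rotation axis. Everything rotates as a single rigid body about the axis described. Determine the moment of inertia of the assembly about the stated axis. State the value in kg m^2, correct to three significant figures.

Thin rod: I_cm = (1/12)ML² = (1/12)(1.4)(1.4)² = 0.22867 kg m^2; centre at d = 0.45 m, so the parallel axis theorem gives I = 0.22867 + (1.4)(0.45)² = 0.51217 kg m^2.
Thin ring: I_cm = (1/2)MR² = (1/2)(3.7)(0.044)² = 0.0035816 kg m^2; centre at d = 0.091 m, so the parallel axis theorem gives I = 0.0035816 + (3.7)(0.091)² = 0.034221 kg m^2.
Solid sphere: I_cm = (2/5)MR² = (2/5)(0.94)(0.19)² = 0.013574 kg m^2; centre at d = 0.48 m, so the parallel axis theorem gives I = 0.013574 + (0.94)(0.48)² = 0.23015 kg m^2.
Total I = 0.51217 + 0.034221 + 0.23015 = 0.77654 kg m^2.

0.777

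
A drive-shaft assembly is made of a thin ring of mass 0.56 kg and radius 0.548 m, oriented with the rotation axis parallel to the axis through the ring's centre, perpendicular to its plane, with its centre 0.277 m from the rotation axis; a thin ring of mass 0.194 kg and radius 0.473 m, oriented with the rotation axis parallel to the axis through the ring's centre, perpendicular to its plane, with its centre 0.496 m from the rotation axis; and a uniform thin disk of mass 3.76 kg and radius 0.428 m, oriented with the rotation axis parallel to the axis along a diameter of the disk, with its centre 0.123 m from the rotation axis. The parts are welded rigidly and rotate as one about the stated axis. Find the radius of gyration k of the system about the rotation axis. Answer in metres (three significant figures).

Thin ring: I_cm = MR² = (0.56)(0.548)² = 0.16817 kg m^2; centre at d = 0.277 m, so I = I_cm + Md² gives I = 0.16817 + (0.56)(0.277)² = 0.21114 kg m^2.
Thin ring: I_cm = MR² = (0.194)(0.473)² = 0.043403 kg m^2; centre at d = 0.496 m, so I = I_cm + Md² gives I = 0.043403 + (0.194)(0.496)² = 0.091131 kg m^2.
Thin disk: I_cm = (1/4)MR² = (1/4)(3.76)(0.428)² = 0.17219 kg m^2; centre at d = 0.123 m, so I = I_cm + Md² gives I = 0.17219 + (3.76)(0.123)² = 0.22908 kg m^2.
Total I = 0.53135 kg m^2; total mass M = 4.514 kg.
k = √(I/M) = √(0.53135/4.514) = 0.34309 m.

0.343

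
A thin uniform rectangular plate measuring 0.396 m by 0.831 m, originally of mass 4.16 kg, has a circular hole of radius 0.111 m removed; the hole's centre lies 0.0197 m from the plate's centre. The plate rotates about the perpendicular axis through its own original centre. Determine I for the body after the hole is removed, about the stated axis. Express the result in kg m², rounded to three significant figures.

Unpierced body about its centre: I₀ = (1/12)M(a²+b²) = (1/12)(4.16)[(0.396)² + (0.831)²] = 0.29376 kg m².
The removed disk has mass m = M·πr²/(ab) = (4.16)·π(0.111)²/(0.396·0.831) = 0.48932 kg (same uniform areal density).
Its moment of inertia about the rotation axis (parallel-axis theorem): I_hole = (1/2)mr² + md² = (1/2)(0.48932)(0.111)² + (0.48932)(0.0197)² = 0.0032044 kg m².
Treating the hole as negative mass, I = I₀ − I_hole = 0.29376 − 0.0032044 = 0.29055 kg m².

0.291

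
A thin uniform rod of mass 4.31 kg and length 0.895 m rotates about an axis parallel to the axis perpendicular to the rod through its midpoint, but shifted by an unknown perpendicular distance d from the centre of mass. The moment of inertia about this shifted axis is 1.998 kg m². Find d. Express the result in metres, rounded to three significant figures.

0.630

About the centre-of-mass axis, I_cm = (1/12)ML² = (1/12)(4.31)(0.895)² = 0.2877 kg m².
Parallel axis theorem: I = I_cm + Md², so Md² = 1.998 − 0.2877 = 1.7103 kg m².
d = √(1.7103 / 4.31) = 0.62994 m.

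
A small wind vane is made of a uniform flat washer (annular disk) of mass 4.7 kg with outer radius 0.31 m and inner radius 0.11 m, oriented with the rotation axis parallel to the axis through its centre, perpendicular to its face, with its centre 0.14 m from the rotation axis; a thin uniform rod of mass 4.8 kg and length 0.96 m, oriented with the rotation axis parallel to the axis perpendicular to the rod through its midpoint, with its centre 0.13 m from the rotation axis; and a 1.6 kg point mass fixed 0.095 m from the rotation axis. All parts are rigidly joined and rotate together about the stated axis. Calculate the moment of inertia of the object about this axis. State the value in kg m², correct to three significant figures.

Annular disk: I_cm = (1/2)M(R²+r²) = (1/2)(4.7)[(0.31)² + (0.11)²] = 0.25427 kg m²; centre at d = 0.14 m, so the parallel axis theorem gives I = 0.25427 + (4.7)(0.14)² = 0.34639 kg m².
Thin rod: I_cm = (1/12)ML² = (1/12)(4.8)(0.96)² = 0.36864 kg m²; centre at d = 0.13 m, so the parallel axis theorem gives I = 0.36864 + (4.8)(0.13)² = 0.44976 kg m².
Point mass: I_cm = 0; centre at d = 0.095 m, so the parallel axis theorem gives I = 0 + (1.6)(0.095)² = 0.01444 kg m².
Total I = 0.34639 + 0.44976 + 0.01444 = 0.81059 kg m².

0.811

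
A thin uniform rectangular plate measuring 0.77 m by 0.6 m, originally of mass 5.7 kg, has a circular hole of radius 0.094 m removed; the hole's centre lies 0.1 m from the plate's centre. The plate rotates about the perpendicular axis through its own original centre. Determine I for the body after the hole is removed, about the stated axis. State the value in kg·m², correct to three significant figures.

0.448

Unpierced body about its centre: I₀ = (1/12)M(a²+b²) = (1/12)(5.7)[(0.77)² + (0.6)²] = 0.45263 kg·m².
The removed disk has mass m = M·πr²/(ab) = (5.7)·π(0.094)²/(0.77·0.6) = 0.34248 kg (same uniform areal density).
Its moment of inertia about the rotation axis (parallel-axis theorem): I_hole = (1/2)mr² + md² = (1/2)(0.34248)(0.094)² + (0.34248)(0.1)² = 0.0049379 kg·m².
Treating the hole as negative mass, I = I₀ − I_hole = 0.45263 − 0.0049379 = 0.44769 kg·m².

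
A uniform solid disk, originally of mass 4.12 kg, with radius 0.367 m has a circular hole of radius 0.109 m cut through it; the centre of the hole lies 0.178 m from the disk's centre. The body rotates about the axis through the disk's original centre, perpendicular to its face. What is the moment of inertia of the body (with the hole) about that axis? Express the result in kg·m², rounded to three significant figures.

Unpierced body about its centre: I₀ = (1/2)MR² = (1/2)(4.12)(0.367)² = 0.27746 kg·m².
The removed disk has mass m = M·(r/R)² = (4.12)(0.109/0.367)² = 0.36343 kg (same uniform areal density).
Its moment of inertia about the rotation axis (parallel-axis theorem): I_hole = (1/2)mr² + md² = (1/2)(0.36343)(0.109)² + (0.36343)(0.178)² = 0.013674 kg·m².
Treating the hole as negative mass, I = I₀ − I_hole = 0.27746 − 0.013674 = 0.26379 kg·m².

0.264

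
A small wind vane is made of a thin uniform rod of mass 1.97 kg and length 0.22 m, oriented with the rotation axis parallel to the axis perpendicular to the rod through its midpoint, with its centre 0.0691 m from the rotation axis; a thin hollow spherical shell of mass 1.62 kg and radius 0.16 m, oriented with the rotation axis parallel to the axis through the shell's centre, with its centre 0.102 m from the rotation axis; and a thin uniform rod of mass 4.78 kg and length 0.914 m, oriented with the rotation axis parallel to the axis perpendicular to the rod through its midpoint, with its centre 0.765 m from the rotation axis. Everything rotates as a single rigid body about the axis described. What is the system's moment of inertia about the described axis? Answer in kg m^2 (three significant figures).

3.19

Thin rod: I_cm = (1/12)ML² = (1/12)(1.97)(0.22)² = 0.0079457 kg m^2; centre at d = 0.0691 m, so the parallel axis theorem gives I = 0.0079457 + (1.97)(0.0691)² = 0.017352 kg m^2.
Spherical shell: I_cm = (2/3)MR² = (2/3)(1.62)(0.16)² = 0.027648 kg m^2; centre at d = 0.102 m, so the parallel axis theorem gives I = 0.027648 + (1.62)(0.102)² = 0.044502 kg m^2.
Thin rod: I_cm = (1/12)ML² = (1/12)(4.78)(0.914)² = 0.33277 kg m^2; centre at d = 0.765 m, so the parallel axis theorem gives I = 0.33277 + (4.78)(0.765)² = 3.1301 kg m^2.
Total I = 0.017352 + 0.044502 + 3.1301 = 3.192 kg m^2.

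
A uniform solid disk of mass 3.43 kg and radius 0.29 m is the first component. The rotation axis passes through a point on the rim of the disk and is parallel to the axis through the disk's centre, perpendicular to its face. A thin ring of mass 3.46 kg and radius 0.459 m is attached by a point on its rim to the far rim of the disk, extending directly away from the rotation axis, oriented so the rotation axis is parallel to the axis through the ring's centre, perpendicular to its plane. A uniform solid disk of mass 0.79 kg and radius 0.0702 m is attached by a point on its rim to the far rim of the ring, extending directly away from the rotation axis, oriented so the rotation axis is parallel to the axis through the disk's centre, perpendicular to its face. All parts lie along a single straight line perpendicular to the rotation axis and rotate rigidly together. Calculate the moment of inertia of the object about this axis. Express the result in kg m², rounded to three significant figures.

6.84

Solid disk: I_cm = (1/2)MR² = (1/2)(3.43)(0.29)² = 0.14423 kg m²; centre at d = 0.29 m, so I = I_cm + Md² gives I = 0.14423 + (3.43)(0.29)² = 0.43269 kg m².
Thin ring: I_cm = MR² = (3.46)(0.459)² = 0.72896 kg m²; centre at d = 0.29 + 0.29 + 0.459 = 1.039 m, so I = I_cm + Md² gives I = 0.72896 + (3.46)(1.039)² = 4.4641 kg m².
Solid disk: I_cm = (1/2)MR² = (1/2)(0.79)(0.0702)² = 0.0019466 kg m²; centre at d = 0.29 + 0.29 + 0.459 + 0.459 + 0.0702 = 1.5682 m, so I = I_cm + Md² gives I = 0.0019466 + (0.79)(1.5682)² = 1.9448 kg m².
Total I = 0.43269 + 4.4641 + 1.9448 = 6.8415 kg m².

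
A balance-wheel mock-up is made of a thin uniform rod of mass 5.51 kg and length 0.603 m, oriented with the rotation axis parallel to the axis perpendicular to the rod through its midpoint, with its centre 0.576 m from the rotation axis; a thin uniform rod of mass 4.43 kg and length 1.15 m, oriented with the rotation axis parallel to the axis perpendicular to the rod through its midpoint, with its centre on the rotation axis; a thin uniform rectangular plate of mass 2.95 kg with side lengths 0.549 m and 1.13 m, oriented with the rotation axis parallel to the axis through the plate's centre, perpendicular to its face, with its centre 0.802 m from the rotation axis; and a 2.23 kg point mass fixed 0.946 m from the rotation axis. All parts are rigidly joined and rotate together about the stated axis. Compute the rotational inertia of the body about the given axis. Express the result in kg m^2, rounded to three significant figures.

Thin rod: I_cm = (1/12)ML² = (1/12)(5.51)(0.603)² = 0.16696 kg m^2; centre at d = 0.576 m, so I = I_cm + Md² gives I = 0.16696 + (5.51)(0.576)² = 1.995 kg m^2.
Thin rod: I_cm = (1/12)ML² = (1/12)(4.43)(1.15)² = 0.48822 kg m^2; axis through the centre, so I = 0.48822 kg m^2.
Rectangular plate: I_cm = (1/12)M(a²+b²) = (1/12)(2.95)[(0.549)² + (1.13)²] = 0.388 kg m^2; centre at d = 0.802 m, so I = I_cm + Md² gives I = 0.388 + (2.95)(0.802)² = 2.2855 kg m^2.
Point mass: I_cm = 0; centre at d = 0.946 m, so I = I_cm + Md² gives I = 0 + (2.23)(0.946)² = 1.9957 kg m^2.
Total I = 1.995 + 0.48822 + 2.2855 + 1.9957 = 6.7644 kg m^2.

6.76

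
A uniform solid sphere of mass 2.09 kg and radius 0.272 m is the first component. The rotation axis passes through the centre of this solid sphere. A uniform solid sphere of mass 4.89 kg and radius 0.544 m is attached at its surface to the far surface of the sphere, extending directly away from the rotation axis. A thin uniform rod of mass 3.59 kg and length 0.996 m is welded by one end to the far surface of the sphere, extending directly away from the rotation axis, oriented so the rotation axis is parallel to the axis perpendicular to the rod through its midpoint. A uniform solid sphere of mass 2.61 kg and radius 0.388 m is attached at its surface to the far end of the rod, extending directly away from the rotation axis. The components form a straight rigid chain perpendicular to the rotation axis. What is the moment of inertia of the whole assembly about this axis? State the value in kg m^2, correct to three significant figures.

Solid sphere: I_cm = (2/5)MR² = (2/5)(2.09)(0.272)² = 0.061851 kg m^2; axis through the centre, so I = 0.061851 kg m^2.
Solid sphere: I_cm = (2/5)MR² = (2/5)(4.89)(0.544)² = 0.57885 kg m^2; centre at d = 0.272 + 0.544 = 0.816 m, so the parallel axis theorem gives I = 0.57885 + (4.89)(0.816)² = 3.8349 kg m^2.
Thin rod: I_cm = (1/12)ML² = (1/12)(3.59)(0.996)² = 0.29678 kg m^2; centre at d = 0.272 + 0.544 + 0.544 + 0.498 = 1.858 m, so the parallel axis theorem gives I = 0.29678 + (3.59)(1.858)² = 12.69 kg m^2.
Solid sphere: I_cm = (2/5)MR² = (2/5)(2.61)(0.388)² = 0.15717 kg m^2; centre at d = 0.272 + 0.544 + 0.544 + 0.498 + 0.498 + 0.388 = 2.744 m, so the parallel axis theorem gives I = 0.15717 + (2.61)(2.744)² = 19.809 kg m^2.
Total I = 0.061851 + 3.8349 + 12.69 + 19.809 = 36.396 kg m^2.

36.4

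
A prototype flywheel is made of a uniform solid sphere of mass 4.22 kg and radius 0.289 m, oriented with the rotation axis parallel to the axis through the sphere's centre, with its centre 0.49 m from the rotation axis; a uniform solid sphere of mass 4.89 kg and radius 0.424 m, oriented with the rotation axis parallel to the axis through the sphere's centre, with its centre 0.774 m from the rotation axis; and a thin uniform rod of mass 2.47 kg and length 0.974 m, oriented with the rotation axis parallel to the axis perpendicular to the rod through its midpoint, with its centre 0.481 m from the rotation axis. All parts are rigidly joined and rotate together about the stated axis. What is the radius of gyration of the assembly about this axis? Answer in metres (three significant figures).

Solid sphere: I_cm = (2/5)MR² = (2/5)(4.22)(0.289)² = 0.14098 kg·m²; centre at d = 0.49 m, so the parallel axis theorem gives I = 0.14098 + (4.22)(0.49)² = 1.1542 kg·m².
Solid sphere: I_cm = (2/5)MR² = (2/5)(4.89)(0.424)² = 0.35164 kg·m²; centre at d = 0.774 m, so the parallel axis theorem gives I = 0.35164 + (4.89)(0.774)² = 3.2811 kg·m².
Thin rod: I_cm = (1/12)ML² = (1/12)(2.47)(0.974)² = 0.19527 kg·m²; centre at d = 0.481 m, so the parallel axis theorem gives I = 0.19527 + (2.47)(0.481)² = 0.76673 kg·m².
Total I = 5.2021 kg·m²; total mass M = 11.58 kg.
k = √(I/M) = √(5.2021/11.58) = 0.67024 m.

0.670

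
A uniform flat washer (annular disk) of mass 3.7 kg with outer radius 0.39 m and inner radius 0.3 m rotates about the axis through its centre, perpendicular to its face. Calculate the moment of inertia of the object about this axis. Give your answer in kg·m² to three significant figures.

I_cm = (1/2)M(R²+r²) = (1/2)(3.7)[(0.39)² + (0.3)²] = 0.44789 kg·m²; axis through the centre, so I = 0.44789 kg·m².

0.448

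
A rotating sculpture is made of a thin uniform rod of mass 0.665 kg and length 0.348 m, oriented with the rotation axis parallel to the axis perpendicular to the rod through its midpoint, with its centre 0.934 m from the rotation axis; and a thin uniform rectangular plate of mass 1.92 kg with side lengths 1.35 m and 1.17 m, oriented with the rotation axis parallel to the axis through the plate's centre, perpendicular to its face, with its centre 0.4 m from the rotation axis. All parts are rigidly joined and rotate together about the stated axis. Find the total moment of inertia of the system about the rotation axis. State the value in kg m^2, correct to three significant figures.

Thin rod: I_cm = (1/12)ML² = (1/12)(0.665)(0.348)² = 0.0067112 kg m^2; centre at d = 0.934 m, so the parallel axis theorem gives I = 0.0067112 + (0.665)(0.934)² = 0.58683 kg m^2.
Rectangular plate: I_cm = (1/12)M(a²+b²) = (1/12)(1.92)[(1.35)² + (1.17)²] = 0.51062 kg m^2; centre at d = 0.4 m, so the parallel axis theorem gives I = 0.51062 + (1.92)(0.4)² = 0.81782 kg m^2.
Total I = 0.58683 + 0.81782 = 1.4047 kg m^2.

1.40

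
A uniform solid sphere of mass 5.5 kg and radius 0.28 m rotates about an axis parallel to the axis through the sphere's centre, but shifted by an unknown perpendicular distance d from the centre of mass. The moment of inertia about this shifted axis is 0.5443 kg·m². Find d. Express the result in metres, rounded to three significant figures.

About the centre-of-mass axis, I_cm = (2/5)MR² = (2/5)(5.5)(0.28)² = 0.17248 kg·m².
Parallel axis theorem: I = I_cm + Md², so Md² = 0.5443 − 0.17248 = 0.37182 kg·m².
d = √(0.37182 / 5.5) = 0.26001 m.

0.260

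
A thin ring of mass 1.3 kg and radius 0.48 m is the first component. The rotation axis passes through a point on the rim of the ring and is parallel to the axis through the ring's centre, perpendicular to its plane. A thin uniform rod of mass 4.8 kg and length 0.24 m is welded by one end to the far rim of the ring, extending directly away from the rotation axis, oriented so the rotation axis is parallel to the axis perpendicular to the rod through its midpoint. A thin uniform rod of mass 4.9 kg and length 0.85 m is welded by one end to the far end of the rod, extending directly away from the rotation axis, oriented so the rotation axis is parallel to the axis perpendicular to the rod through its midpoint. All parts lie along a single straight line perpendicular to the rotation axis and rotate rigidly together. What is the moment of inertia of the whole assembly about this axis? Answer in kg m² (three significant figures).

19.5

Thin ring: I_cm = MR² = (1.3)(0.48)² = 0.29952 kg m²; centre at d = 0.48 m, so the parallel axis theorem gives I = 0.29952 + (1.3)(0.48)² = 0.59904 kg m².
Thin rod: I_cm = (1/12)ML² = (1/12)(4.8)(0.24)² = 0.02304 kg m²; centre at d = 0.48 + 0.48 + 0.12 = 1.08 m, so the parallel axis theorem gives I = 0.02304 + (4.8)(1.08)² = 5.6218 kg m².
Thin rod: I_cm = (1/12)ML² = (1/12)(4.9)(0.85)² = 0.29502 kg m²; centre at d = 0.48 + 0.48 + 0.12 + 0.12 + 0.425 = 1.625 m, so the parallel axis theorem gives I = 0.29502 + (4.9)(1.625)² = 13.234 kg m².
Total I = 0.59904 + 5.6218 + 13.234 = 19.455 kg m².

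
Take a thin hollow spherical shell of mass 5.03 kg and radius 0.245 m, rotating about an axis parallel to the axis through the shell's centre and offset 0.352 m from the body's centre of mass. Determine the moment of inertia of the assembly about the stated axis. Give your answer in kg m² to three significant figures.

0.825

I_cm = (2/3)MR² = (2/3)(5.03)(0.245)² = 0.20128 kg m²; centre at d = 0.352 m, so the parallel axis theorem gives I = 0.20128 + (5.03)(0.352)² = 0.82452 kg m².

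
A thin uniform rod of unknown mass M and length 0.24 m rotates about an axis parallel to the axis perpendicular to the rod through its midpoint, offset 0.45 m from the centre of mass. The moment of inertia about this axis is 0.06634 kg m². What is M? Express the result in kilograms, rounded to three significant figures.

I = I_cm + Md² = (1/12)ML² + Md² = M·[0.0833333·(0.24)² + (0.45)²] = M·0.2073.
So M = 0.06634 / 0.2073 = 0.32002 kg.

0.320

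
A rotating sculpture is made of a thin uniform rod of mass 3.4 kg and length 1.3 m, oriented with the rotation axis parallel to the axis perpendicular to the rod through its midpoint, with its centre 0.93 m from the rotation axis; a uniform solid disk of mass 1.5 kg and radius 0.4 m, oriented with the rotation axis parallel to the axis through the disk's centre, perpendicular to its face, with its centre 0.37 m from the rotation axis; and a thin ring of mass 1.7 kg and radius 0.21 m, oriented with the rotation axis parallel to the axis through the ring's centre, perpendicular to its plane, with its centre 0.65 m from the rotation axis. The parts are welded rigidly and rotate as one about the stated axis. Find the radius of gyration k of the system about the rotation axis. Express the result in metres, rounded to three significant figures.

0.829

Thin rod: I_cm = (1/12)ML² = (1/12)(3.4)(1.3)² = 0.47883 kg·m²; centre at d = 0.93 m, so I = I_cm + Md² gives I = 0.47883 + (3.4)(0.93)² = 3.4195 kg·m².
Solid disk: I_cm = (1/2)MR² = (1/2)(1.5)(0.4)² = 0.12 kg·m²; centre at d = 0.37 m, so I = I_cm + Md² gives I = 0.12 + (1.5)(0.37)² = 0.32535 kg·m².
Thin ring: I_cm = MR² = (1.7)(0.21)² = 0.07497 kg·m²; centre at d = 0.65 m, so I = I_cm + Md² gives I = 0.07497 + (1.7)(0.65)² = 0.79322 kg·m².
Total I = 4.5381 kg·m²; total mass M = 6.6 kg.
k = √(I/M) = √(4.5381/6.6) = 0.82921 m.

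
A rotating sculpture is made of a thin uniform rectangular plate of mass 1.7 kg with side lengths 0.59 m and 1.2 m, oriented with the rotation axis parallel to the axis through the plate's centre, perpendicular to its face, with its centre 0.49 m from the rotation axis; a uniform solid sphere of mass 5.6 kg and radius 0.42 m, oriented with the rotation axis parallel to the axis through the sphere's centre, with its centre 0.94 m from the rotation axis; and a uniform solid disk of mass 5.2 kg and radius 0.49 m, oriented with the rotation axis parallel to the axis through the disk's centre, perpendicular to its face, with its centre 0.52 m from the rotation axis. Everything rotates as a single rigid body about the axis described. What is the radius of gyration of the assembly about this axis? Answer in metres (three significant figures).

0.802

Rectangular plate: I_cm = (1/12)M(a²+b²) = (1/12)(1.7)[(0.59)² + (1.2)²] = 0.25331 kg m²; centre at d = 0.49 m, so the parallel axis theorem gives I = 0.25331 + (1.7)(0.49)² = 0.66148 kg m².
Solid sphere: I_cm = (2/5)MR² = (2/5)(5.6)(0.42)² = 0.39514 kg m²; centre at d = 0.94 m, so the parallel axis theorem gives I = 0.39514 + (5.6)(0.94)² = 5.3433 kg m².
Solid disk: I_cm = (1/2)MR² = (1/2)(5.2)(0.49)² = 0.62426 kg m²; centre at d = 0.52 m, so the parallel axis theorem gives I = 0.62426 + (5.2)(0.52)² = 2.0303 kg m².
Total I = 8.0351 kg m²; total mass M = 12.5 kg.
k = √(I/M) = √(8.0351/12.5) = 0.80175 m.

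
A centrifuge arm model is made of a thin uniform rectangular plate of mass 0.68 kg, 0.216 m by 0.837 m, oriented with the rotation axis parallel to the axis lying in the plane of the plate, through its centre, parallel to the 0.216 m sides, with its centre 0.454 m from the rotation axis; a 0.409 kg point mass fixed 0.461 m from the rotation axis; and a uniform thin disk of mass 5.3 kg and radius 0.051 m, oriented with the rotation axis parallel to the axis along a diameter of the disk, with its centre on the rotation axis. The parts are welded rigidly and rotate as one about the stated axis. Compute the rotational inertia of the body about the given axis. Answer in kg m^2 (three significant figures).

0.270

Rectangular plate: I_cm = (1/12)Mb² = (1/12)(0.68)(0.837)² = 0.039699 kg m^2; centre at d = 0.454 m, so the parallel axis theorem gives I = 0.039699 + (0.68)(0.454)² = 0.17986 kg m^2.
Point mass: I_cm = 0; centre at d = 0.461 m, so the parallel axis theorem gives I = 0 + (0.409)(0.461)² = 0.086921 kg m^2.
Thin disk: I_cm = (1/4)MR² = (1/4)(5.3)(0.051)² = 0.0034463 kg m^2; axis through the centre, so I = 0.0034463 kg m^2.
Total I = 0.17986 + 0.086921 + 0.0034463 = 0.27023 kg m^2.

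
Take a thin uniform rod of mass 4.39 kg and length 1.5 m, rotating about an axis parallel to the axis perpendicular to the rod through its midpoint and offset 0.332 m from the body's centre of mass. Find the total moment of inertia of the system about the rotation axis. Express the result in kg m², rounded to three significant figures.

1.31

I_cm = (1/12)ML² = (1/12)(4.39)(1.5)² = 0.82312 kg m²; centre at d = 0.332 m, so the parallel axis theorem gives I = 0.82312 + (4.39)(0.332)² = 1.307 kg m².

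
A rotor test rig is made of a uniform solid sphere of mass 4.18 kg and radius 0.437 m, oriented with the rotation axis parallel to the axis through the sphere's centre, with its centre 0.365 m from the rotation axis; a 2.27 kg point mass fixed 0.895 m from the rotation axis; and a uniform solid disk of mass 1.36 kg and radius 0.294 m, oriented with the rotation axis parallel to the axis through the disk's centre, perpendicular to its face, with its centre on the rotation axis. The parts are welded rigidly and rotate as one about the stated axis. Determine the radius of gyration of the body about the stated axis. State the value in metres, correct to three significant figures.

0.594

Solid sphere: I_cm = (2/5)MR² = (2/5)(4.18)(0.437)² = 0.3193 kg·m²; centre at d = 0.365 m, so the parallel axis theorem gives I = 0.3193 + (4.18)(0.365)² = 0.87618 kg·m².
Point mass: I_cm = 0; centre at d = 0.895 m, so the parallel axis theorem gives I = 0 + (2.27)(0.895)² = 1.8183 kg·m².
Solid disk: I_cm = (1/2)MR² = (1/2)(1.36)(0.294)² = 0.058776 kg·m²; axis through the centre, so I = 0.058776 kg·m².
Total I = 2.7533 kg·m²; total mass M = 7.81 kg.
k = √(I/M) = √(2.7533/7.81) = 0.59375 m.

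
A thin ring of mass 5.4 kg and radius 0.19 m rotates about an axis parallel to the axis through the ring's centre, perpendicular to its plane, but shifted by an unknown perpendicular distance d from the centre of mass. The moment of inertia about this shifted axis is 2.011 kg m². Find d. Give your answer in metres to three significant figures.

About the centre-of-mass axis, I_cm = MR² = (5.4)(0.19)² = 0.19494 kg m².
Parallel axis theorem: I = I_cm + Md², so Md² = 2.011 − 0.19494 = 1.8161 kg m².
d = √(1.8161 / 5.4) = 0.57992 m.

0.580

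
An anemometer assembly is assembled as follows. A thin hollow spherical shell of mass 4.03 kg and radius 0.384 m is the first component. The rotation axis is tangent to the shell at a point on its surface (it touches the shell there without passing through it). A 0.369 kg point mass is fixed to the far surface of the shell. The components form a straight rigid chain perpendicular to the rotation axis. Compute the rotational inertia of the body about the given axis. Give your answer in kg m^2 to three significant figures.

1.21

Spherical shell: I_cm = (2/3)MR² = (2/3)(4.03)(0.384)² = 0.39617 kg m^2; centre at d = 0.384 m, so the parallel axis theorem gives I = 0.39617 + (4.03)(0.384)² = 0.99041 kg m^2.
Point mass: I_cm = 0; centre at d = 0.384 + 0.384 = 0.768 m, so the parallel axis theorem gives I = 0 + (0.369)(0.768)² = 0.21765 kg m^2.
Total I = 0.99041 + 0.21765 = 1.2081 kg m^2.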